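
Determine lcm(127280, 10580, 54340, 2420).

2012325183440

127280 = 2⁴ · 5 · 37 · 43; 10580 = 2² · 5 · 23²; 54340 = 2² · 5 · 11 · 13 · 19; 2420 = 2² · 5 · 11²
lcm takes max exponent of each prime: 2⁴ · 5 · 11² · 13 · 19 · 23² · 37 · 43 = 2012325183440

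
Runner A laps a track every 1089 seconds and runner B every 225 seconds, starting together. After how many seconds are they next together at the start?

1089 = 3² · 11²; 225 = 3² · 5²
max exponents: 3² · 5² · 11² = 27225

27225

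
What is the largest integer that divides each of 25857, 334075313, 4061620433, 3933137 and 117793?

25857 = 3² · 13² · 17; 334075313 = 11² · 13² · 17 · 31²; 4061620433 = 13² · 17 · 29² · 41²; 3933137 = 13² · 17 · 37²; 117793 = 13² · 17 · 41
gcd takes min exponent of each prime: 13² · 17 = 2873

2873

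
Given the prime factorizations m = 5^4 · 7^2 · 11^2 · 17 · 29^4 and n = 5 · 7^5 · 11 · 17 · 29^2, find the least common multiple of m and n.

max exponent per prime: 5^4 · 7^5 · 11^2 · 17 · 29^4 = 15282573765449375

15282573765449375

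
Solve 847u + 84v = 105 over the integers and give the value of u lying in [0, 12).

3

Reduce mod 84: 847u ≡ 105 (mod 84). With g = gcd(847, 84) = 7 dividing 105, divide through: 121u ≡ 15 (mod 12).
Since gcd(121, 12) = 1, u ≡ 15·(121)⁻¹ ≡ 3 (mod 12). Smallest non-negative: 3.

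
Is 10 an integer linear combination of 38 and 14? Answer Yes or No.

Yes

By Bézout, 38m + 14n = 10 has integer solutions iff gcd(38, 14) | 10.
Euclid: 38 = 2·14 + 10; 14 = 1·10 + 4; 10 = 2·4 + 2; 4 = 2·2 + 0. gcd = 2; 10 mod 2 = 0. Yes.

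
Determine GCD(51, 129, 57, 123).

3

gcd(51, 129): 129 = 2·51 + 27; 51 = 1·27 + 24; 27 = 1·24 + 3; 24 = 8·3 + 0 → 3
gcd(3, 57): 57 = 19·3 + 0 → 3
gcd(3, 123): 123 = 41·3 + 0 → 3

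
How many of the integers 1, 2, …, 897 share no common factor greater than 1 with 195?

Prime factors of 195: 3, 5, 13. Count integers ≤ 897 divisible by none of them.
By inclusion–exclusion: 897 − ⌊897/3⌋ − ⌊897/5⌋ − ⌊897/13⌋ + ⌊897/15⌋ + ⌊897/39⌋ + ⌊897/65⌋ − ⌊897/195⌋ = 441.

441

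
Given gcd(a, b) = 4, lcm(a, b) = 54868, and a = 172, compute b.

Using ab = gcd(a,b)·lcm(a,b) = 4·54868 = 219472, we get b = 219472/172 = 1276.

1276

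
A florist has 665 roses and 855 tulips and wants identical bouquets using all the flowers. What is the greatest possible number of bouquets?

Euclid: 855 = 1·665 + 190; 665 = 3·190 + 95; 190 = 2·95 + 0. Last nonzero remainder: 95.

95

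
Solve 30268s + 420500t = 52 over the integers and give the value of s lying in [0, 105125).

63489

Reduce mod 420500: 30268s ≡ 52 (mod 420500). With g = gcd(30268, 420500) = 4 dividing 52, divide through: 7567s ≡ 13 (mod 105125).
Since gcd(7567, 105125) = 1, s ≡ 13·(7567)⁻¹ ≡ 63489 (mod 105125). Smallest non-negative: 63489.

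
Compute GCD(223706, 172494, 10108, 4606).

gcd(223706, 172494): 223706 = 1·172494 + 51212; 172494 = 3·51212 + 18858; 51212 = 2·18858 + 13496; 18858 = 1·13496 + 5362; 13496 = 2·5362 + 2772; 5362 = 1·2772 + 2590; 2772 = 1·2590 + 182; 2590 = 14·182 + 42; 182 = 4·42 + 14; 42 = 3·14 + 0 → 14
gcd(14, 10108): 10108 = 722·14 + 0 → 14
gcd(14, 4606): 4606 = 329·14 + 0 → 14

14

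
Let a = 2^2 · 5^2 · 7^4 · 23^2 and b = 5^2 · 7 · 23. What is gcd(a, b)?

min exponent per shared prime: 5^2 · 7 · 23 = 4025

4025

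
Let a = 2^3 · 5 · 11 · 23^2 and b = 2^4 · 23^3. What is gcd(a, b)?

min exponent per shared prime: 2^3 · 23^2 = 4232

4232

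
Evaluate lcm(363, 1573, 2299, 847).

lcm(363, 1573) = 363·1573/gcd = 570999/121 = 4719
lcm(4719, 2299) = 4719·2299/gcd = 10848981/121 = 89661
lcm(89661, 847) = 89661·847/gcd = 75942867/121 = 627627

627627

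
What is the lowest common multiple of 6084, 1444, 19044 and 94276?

2106443832948

lcm(6084, 1444) = 6084·1444/gcd = 8785296/4 = 2196324
lcm(2196324, 19044) = 2196324·19044/gcd = 41826794256/36 = 1161855396
lcm(1161855396, 94276) = 1161855396·94276/gcd = 109535079313296/52 = 2106443832948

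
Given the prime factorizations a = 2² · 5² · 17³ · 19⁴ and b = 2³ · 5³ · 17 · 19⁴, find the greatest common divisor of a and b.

221545700

min exponent per shared prime: 2² · 5² · 17 · 19⁴ = 221545700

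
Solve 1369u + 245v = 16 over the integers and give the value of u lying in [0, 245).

109

gcd(1369, 245) = 1 (Euclid: 1369 = 5·245 + 144; 245 = 1·144 + 101; 144 = 1·101 + 43; 101 = 2·43 + 15; 43 = 2·15 + 13; 15 = 1·13 + 2; 13 = 6·2 + 1; 2 = 2·1 + 0), and 1 | 16.
Extended Euclid: 1369·(114) + 245·(-637) = 1. Scale by 16: u₀ = 1824.
General solution u = u₀ + 245t; reducing mod 245 gives u = 109 (and v = -609).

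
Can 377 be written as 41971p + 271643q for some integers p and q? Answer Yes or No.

gcd(41971, 271643): 271643 = 6·41971 + 19817; 41971 = 2·19817 + 2337; 19817 = 8·2337 + 1121; 2337 = 2·1121 + 95; 1121 = 11·95 + 76; 95 = 1·76 + 19; 76 = 4·19 + 0 → 19
19 does not divide 377, so a solution does not exist.

No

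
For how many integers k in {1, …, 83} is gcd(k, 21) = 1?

21 = 3·7. Inclusion–exclusion on these primes:
83 − ⌊83/3⌋ − ⌊83/7⌋ + ⌊83/21⌋ = 48

48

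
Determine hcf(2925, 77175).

2925 = 3² · 5² · 13
77175 = 3² · 5² · 7³
Common: 3² · 5² = 225

225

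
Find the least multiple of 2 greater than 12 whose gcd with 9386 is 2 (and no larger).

gcd(m, 9386) = 2 forces 2 | m; write m = 2s. Then gcd(2s, 2·4693) = 2·gcd(s, 4693), so need gcd(s, 4693) = 1.
2s > 12 gives s ≥ 7. The least s ≥ 7 coprime to 4693 is 7, so m = 2·7 = 14.

14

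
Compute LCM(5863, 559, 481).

lcm(5863, 559) = 5863·559/gcd = 3277417/13 = 252109
lcm(252109, 481) = 252109·481/gcd = 121264429/13 = 9328033

9328033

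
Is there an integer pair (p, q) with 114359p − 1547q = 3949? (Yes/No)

gcd(114359, 1547): 114359 = 73·1547 + 1428; 1547 = 1·1428 + 119; 1428 = 12·119 + 0 → 119
119 does not divide 3949, so a solution does not exist.

No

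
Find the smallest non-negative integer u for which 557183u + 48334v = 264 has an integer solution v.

Reduce mod 48334: 557183u ≡ 264 (mod 48334). With g = gcd(557183, 48334) = 11 dividing 264, divide through: 50653u ≡ 24 (mod 4394).
Since gcd(50653, 4394) = 1, u ≡ 24·(50653)⁻¹ ≡ 3962 (mod 4394). Smallest non-negative: 3962.

3962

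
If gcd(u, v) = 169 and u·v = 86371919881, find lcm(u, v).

For any two positive integers, gcd × lcm equals their product. Hence lcm = 86371919881 / 169 = 511076449.

511076449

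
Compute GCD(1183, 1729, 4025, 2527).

7

1183 = 7 · 13²; 1729 = 7 · 13 · 19; 4025 = 5² · 7 · 23; 2527 = 7 · 19²
gcd takes min exponent of each prime: 7 = 7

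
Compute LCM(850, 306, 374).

850 = 2 · 5² · 17; 306 = 2 · 3² · 17; 374 = 2 · 11 · 17
lcm takes max exponent of each prime: 2 · 3² · 5² · 11 · 17 = 84150

84150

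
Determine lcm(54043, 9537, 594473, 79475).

54043 = 11 · 17³; 9537 = 3 · 11 · 17²; 594473 = 11² · 17³; 79475 = 5² · 11 · 17²
lcm takes max exponent of each prime: 3 · 5² · 11² · 17³ = 44585475

44585475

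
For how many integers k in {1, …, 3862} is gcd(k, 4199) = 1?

3178

4199 = 13·17·19. Inclusion–exclusion on these primes:
3862 − ⌊3862/13⌋ − ⌊3862/17⌋ − ⌊3862/19⌋ + ⌊3862/221⌋ + ⌊3862/247⌋ + ⌊3862/323⌋ − ⌊3862/4199⌋ = 3178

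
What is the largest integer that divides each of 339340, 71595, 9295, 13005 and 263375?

5

339340 = 2² · 5 · 19² · 47; 71595 = 3² · 5 · 37 · 43; 9295 = 5 · 11 · 13²; 13005 = 3² · 5 · 17²; 263375 = 5³ · 7² · 43
gcd takes min exponent of each prime: 5 = 5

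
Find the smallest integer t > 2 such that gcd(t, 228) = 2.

228 = 2·114. Any t with gcd(t, 228) = 2 is a multiple of 2, say 2s, with s coprime to 114.
Need s > 2/2, so s ≥ 2. First s ≥ 2 with gcd(s, 114) = 1 is s = 5. Thus t = 2·5 = 10.

10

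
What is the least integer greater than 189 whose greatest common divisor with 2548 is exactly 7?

203

gcd(a, 2548) = 7 forces 7 | a; write a = 7s. Then gcd(7s, 7·364) = 7·gcd(s, 364), so need gcd(s, 364) = 1.
7s > 189 gives s ≥ 28. The least s ≥ 28 coprime to 364 is 29, so a = 7·29 = 203.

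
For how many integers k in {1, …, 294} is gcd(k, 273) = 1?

155

Prime factors of 273: 3, 7, 13. Count integers ≤ 294 divisible by none of them.
By inclusion–exclusion: 294 − ⌊294/3⌋ − ⌊294/7⌋ − ⌊294/13⌋ + ⌊294/21⌋ + ⌊294/39⌋ + ⌊294/91⌋ − ⌊294/273⌋ = 155.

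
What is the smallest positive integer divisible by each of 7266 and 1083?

7266 = 2 · 3 · 7 · 173; 1083 = 3 · 19²
max exponents: 2 · 3 · 7 · 19² · 173 = 2623026

2623026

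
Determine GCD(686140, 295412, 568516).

676

gcd(686140, 295412): 686140 = 2·295412 + 95316; 295412 = 3·95316 + 9464; 95316 = 10·9464 + 676; 9464 = 14·676 + 0 → 676
gcd(676, 568516): 568516 = 841·676 + 0 → 676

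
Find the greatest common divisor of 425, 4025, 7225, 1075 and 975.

25

gcd(425, 4025): 4025 = 9·425 + 200; 425 = 2·200 + 25; 200 = 8·25 + 0 → 25
gcd(25, 7225): 7225 = 289·25 + 0 → 25
gcd(25, 1075): 1075 = 43·25 + 0 → 25
gcd(25, 975): 975 = 39·25 + 0 → 25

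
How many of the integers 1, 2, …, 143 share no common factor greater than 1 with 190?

55

190 = 2·5·19. Inclusion–exclusion on these primes:
143 − ⌊143/2⌋ − ⌊143/5⌋ − ⌊143/19⌋ + ⌊143/10⌋ + ⌊143/38⌋ + ⌊143/95⌋ − ⌊143/190⌋ = 55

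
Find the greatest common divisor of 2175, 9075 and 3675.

75

gcd(2175, 9075): 9075 = 4·2175 + 375; 2175 = 5·375 + 300; 375 = 1·300 + 75; 300 = 4·75 + 0 → 75
gcd(75, 3675): 3675 = 49·75 + 0 → 75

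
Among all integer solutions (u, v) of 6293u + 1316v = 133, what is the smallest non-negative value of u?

Reduce mod 1316: 6293u ≡ 133 (mod 1316). With g = gcd(6293, 1316) = 7 dividing 133, divide through: 899u ≡ 19 (mod 188).
Since gcd(899, 188) = 1, u ≡ 19·(899)⁻¹ ≡ 105 (mod 188). Smallest non-negative: 105.

105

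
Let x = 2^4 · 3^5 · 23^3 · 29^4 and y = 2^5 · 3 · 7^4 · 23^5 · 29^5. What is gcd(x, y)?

min exponent per shared prime: 2^4 · 3 · 23^3 · 29^4 = 413063420496

413063420496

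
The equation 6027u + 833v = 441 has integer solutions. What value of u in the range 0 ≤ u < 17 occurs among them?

gcd(6027, 833) = 49 (Euclid: 6027 = 7·833 + 196; 833 = 4·196 + 49; 196 = 4·49 + 0), and 49 | 441.
Extended Euclid: 6027·(-4) + 833·(29) = 49. Scale by 9: u₀ = -36.
General solution u = u₀ + 17t; reducing mod 17 gives u = 15 (and v = -108).

15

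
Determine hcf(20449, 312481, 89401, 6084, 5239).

169

gcd(20449, 312481): 312481 = 15·20449 + 5746; 20449 = 3·5746 + 3211; 5746 = 1·3211 + 2535; 3211 = 1·2535 + 676; 2535 = 3·676 + 507; 676 = 1·507 + 169; 507 = 3·169 + 0 → 169
gcd(169, 89401): 89401 = 529·169 + 0 → 169
gcd(169, 6084): 6084 = 36·169 + 0 → 169
gcd(169, 5239): 5239 = 31·169 + 0 → 169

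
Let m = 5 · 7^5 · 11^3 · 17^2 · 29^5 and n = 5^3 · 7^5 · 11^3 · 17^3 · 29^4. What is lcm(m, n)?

max exponent per prime: 5^3 · 7^5 · 11^3 · 17^3 · 29^5 = 281783151602108666125

281783151602108666125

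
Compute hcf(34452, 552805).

11

Euclid: 552805 = 16·34452 + 1573; 34452 = 21·1573 + 1419; 1573 = 1·1419 + 154; 1419 = 9·154 + 33; 154 = 4·33 + 22; 33 = 1·22 + 11; 22 = 2·11 + 0. Last nonzero remainder: 11.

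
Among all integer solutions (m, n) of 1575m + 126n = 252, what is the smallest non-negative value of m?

0

Euclid: 1575 = 12·126 + 63; 126 = 2·63 + 0 → gcd = 63; 252 = 63·4.
Back-substitution yields 1575·(1) + 126·(-12) = 63, so one solution is m = 1·4 = 4, n = -12·4 = -48.
Solutions in m differ by 126/63 = 2; the one in [0, 2) is 4 mod 2 = 0.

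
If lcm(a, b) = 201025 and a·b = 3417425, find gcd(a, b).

gcd·lcm = product, so gcd = 3417425/201025 = 17.

17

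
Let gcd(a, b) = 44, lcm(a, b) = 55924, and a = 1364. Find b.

1804

Using ab = gcd(a,b)·lcm(a,b) = 44·55924 = 2460656, we get b = 2460656/1364 = 1804.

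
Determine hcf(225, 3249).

Euclid: 3249 = 14·225 + 99; 225 = 2·99 + 27; 99 = 3·27 + 18; 27 = 1·18 + 9; 18 = 2·9 + 0. Last nonzero remainder: 9.

9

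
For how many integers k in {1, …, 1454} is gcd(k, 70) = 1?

499

Prime factors of 70: 2, 5, 7. Count integers ≤ 1454 divisible by none of them.
By inclusion–exclusion: 1454 − ⌊1454/2⌋ − ⌊1454/5⌋ − ⌊1454/7⌋ + ⌊1454/10⌋ + ⌊1454/14⌋ + ⌊1454/35⌋ − ⌊1454/70⌋ = 499.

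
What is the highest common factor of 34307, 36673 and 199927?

1183

gcd(34307, 36673): 36673 = 1·34307 + 2366; 34307 = 14·2366 + 1183; 2366 = 2·1183 + 0 → 1183
gcd(1183, 199927): 199927 = 169·1183 + 0 → 1183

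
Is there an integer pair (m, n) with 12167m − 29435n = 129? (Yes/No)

gcd(12167, 29435): 29435 = 2·12167 + 5101; 12167 = 2·5101 + 1965; 5101 = 2·1965 + 1171; 1965 = 1·1171 + 794; 1171 = 1·794 + 377; 794 = 2·377 + 40; 377 = 9·40 + 17; 40 = 2·17 + 6; 17 = 2·6 + 5; 6 = 1·5 + 1; 5 = 5·1 + 0 → 1
1 divides 129, so a solution exists.

Yes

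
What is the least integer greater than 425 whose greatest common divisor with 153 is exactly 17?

442

Multiples of 17 above 425: 17·26, 17·27, … . Need the cofactor coprime to 153/17 = 9.
Checking s = 26, 27, … the first with gcd(s, 9) = 1 is s = 26, giving 442.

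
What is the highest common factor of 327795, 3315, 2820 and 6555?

15

gcd(327795, 3315): 327795 = 98·3315 + 2925; 3315 = 1·2925 + 390; 2925 = 7·390 + 195; 390 = 2·195 + 0 → 195
gcd(195, 2820): 2820 = 14·195 + 90; 195 = 2·90 + 15; 90 = 6·15 + 0 → 15
gcd(15, 6555): 6555 = 437·15 + 0 → 15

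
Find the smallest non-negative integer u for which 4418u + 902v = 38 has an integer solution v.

29

Reduce mod 902: 4418u ≡ 38 (mod 902). With g = gcd(4418, 902) = 2 dividing 38, divide through: 2209u ≡ 19 (mod 451).
Since gcd(2209, 451) = 1, u ≡ 19·(2209)⁻¹ ≡ 29 (mod 451). Smallest non-negative: 29.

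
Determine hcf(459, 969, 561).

459 = 3³ · 17; 969 = 3 · 17 · 19; 561 = 3 · 11 · 17
gcd takes min exponent of each prime: 3 · 17 = 51

51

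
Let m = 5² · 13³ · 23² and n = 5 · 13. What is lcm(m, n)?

29055325

max exponent per prime: 5² · 13³ · 23² = 29055325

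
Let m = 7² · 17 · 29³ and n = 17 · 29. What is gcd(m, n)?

min exponent per shared prime: 17 · 29 = 493

493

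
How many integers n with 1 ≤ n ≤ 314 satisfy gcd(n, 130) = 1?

Prime factors of 130: 2, 5, 13. Count integers ≤ 314 divisible by none of them.
By inclusion–exclusion: 314 − ⌊314/2⌋ − ⌊314/5⌋ − ⌊314/13⌋ + ⌊314/10⌋ + ⌊314/26⌋ + ⌊314/65⌋ − ⌊314/130⌋ = 116.

116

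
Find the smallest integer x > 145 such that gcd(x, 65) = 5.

Multiples of 5 above 145: 5·30, 5·31, … . Need the cofactor coprime to 65/5 = 13.
Checking s = 30, 31, … the first with gcd(s, 13) = 1 is s = 30, giving 150.

150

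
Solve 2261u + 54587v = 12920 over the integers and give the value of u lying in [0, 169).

54

Reduce mod 54587: 2261u ≡ 12920 (mod 54587). With g = gcd(2261, 54587) = 323 dividing 12920, divide through: 7u ≡ 40 (mod 169).
Since gcd(7, 169) = 1, u ≡ 40·(7)⁻¹ ≡ 54 (mod 169). Smallest non-negative: 54.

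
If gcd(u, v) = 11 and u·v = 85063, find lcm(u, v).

For any two positive integers, gcd × lcm equals their product. Hence lcm = 85063 / 11 = 7733.

7733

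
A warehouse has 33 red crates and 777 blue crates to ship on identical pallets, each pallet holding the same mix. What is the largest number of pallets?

3

Euclid: 777 = 23·33 + 18; 33 = 1·18 + 15; 18 = 1·15 + 3; 15 = 5·3 + 0. Last nonzero remainder: 3.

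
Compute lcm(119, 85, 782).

119 = 7 · 17; 85 = 5 · 17; 782 = 2 · 17 · 23
lcm takes max exponent of each prime: 2 · 5 · 7 · 17 · 23 = 27370

27370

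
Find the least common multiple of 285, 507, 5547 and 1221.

285 = 3 · 5 · 19; 507 = 3 · 13²; 5547 = 3 · 43²; 1221 = 3 · 11 · 37
lcm takes max exponent of each prime: 3 · 5 · 11 · 13² · 19 · 37 · 43² = 36246233595

36246233595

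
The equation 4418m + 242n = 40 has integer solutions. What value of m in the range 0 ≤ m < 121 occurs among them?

67

Euclid: 4418 = 18·242 + 62; 242 = 3·62 + 56; 62 = 1·56 + 6; 56 = 9·6 + 2; 6 = 3·2 + 0 → gcd = 2; 40 = 2·20.
Back-substitution yields 4418·(-39) + 242·(712) = 2, so one solution is m = -39·20 = -780, n = 712·20 = 14240.
Solutions in m differ by 242/2 = 121; the one in [0, 121) is -780 mod 121 = 67.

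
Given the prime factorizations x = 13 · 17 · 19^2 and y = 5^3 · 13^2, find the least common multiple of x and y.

129644125

max exponent per prime: 5^3 · 13^2 · 17 · 19^2 = 129644125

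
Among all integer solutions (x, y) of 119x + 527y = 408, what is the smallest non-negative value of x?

30

gcd(119, 527) = 17 (Euclid: 527 = 4·119 + 51; 119 = 2·51 + 17; 51 = 3·17 + 0), and 17 | 408.
Extended Euclid: 119·(9) + 527·(-2) = 17. Scale by 24: x₀ = 216.
General solution x = x₀ + 31t; reducing mod 31 gives x = 30 (and y = -6).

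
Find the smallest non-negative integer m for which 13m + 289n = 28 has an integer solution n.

180

Reduce mod 289: 13m ≡ 28 (mod 289). With g = gcd(13, 289) = 1 dividing 28, divide through: 13m ≡ 28 (mod 289).
Since gcd(13, 289) = 1, m ≡ 28·(13)⁻¹ ≡ 180 (mod 289). Smallest non-negative: 180.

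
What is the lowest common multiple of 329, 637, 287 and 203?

35597471

329 = 7 · 47; 637 = 7² · 13; 287 = 7 · 41; 203 = 7 · 29
lcm takes max exponent of each prime: 7² · 13 · 29 · 41 · 47 = 35597471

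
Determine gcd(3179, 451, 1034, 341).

3179 = 11 · 17²; 451 = 11 · 41; 1034 = 2 · 11 · 47; 341 = 11 · 31
gcd takes min exponent of each prime: 11 = 11

11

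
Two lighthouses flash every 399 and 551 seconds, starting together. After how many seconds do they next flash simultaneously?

11571

gcd first: 551 = 1·399 + 152; 399 = 2·152 + 95; 152 = 1·95 + 57; 95 = 1·57 + 38; 57 = 1·38 + 19; 38 = 2·19 + 0 → gcd = 19
lcm = 399·551/gcd = 219849/19 = 11571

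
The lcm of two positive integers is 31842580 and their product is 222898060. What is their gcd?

7

From gcd × lcm = pq: gcd = 222898060 / 31842580 = 7.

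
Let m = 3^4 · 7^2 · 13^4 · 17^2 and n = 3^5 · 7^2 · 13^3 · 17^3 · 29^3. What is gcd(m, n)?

2520049077

min exponent per shared prime: 3^4 · 7^2 · 13^3 · 17^2 = 2520049077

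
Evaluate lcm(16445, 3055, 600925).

16445 = 5 · 11 · 13 · 23; 3055 = 5 · 13 · 47; 600925 = 5² · 13 · 43²
lcm takes max exponent of each prime: 5² · 11 · 13 · 23 · 43² · 47 = 7145599175

7145599175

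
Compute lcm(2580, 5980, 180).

lcm(2580, 5980) = 2580·5980/gcd = 15428400/20 = 771420
lcm(771420, 180) = 771420·180/gcd = 138855600/60 = 2314260

2314260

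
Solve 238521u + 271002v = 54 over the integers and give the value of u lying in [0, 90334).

gcd(238521, 271002) = 3 (Euclid: 271002 = 1·238521 + 32481; 238521 = 7·32481 + 11154; 32481 = 2·11154 + 10173; 11154 = 1·10173 + 981; 10173 = 10·981 + 363; 981 = 2·363 + 255; 363 = 1·255 + 108; 255 = 2·108 + 39; 108 = 2·39 + 30; 39 = 1·30 + 9; 30 = 3·9 + 3; 9 = 3·3 + 0), and 3 | 54.
Extended Euclid: 238521·(-27625) + 271002·(24314) = 3. Scale by 18: u₀ = -497250.
General solution u = u₀ + 90334t; reducing mod 90334 gives u = 44754 (and v = -39390).

44754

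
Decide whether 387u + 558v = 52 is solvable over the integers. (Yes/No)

No

gcd(387, 558): 558 = 1·387 + 171; 387 = 2·171 + 45; 171 = 3·45 + 36; 45 = 1·36 + 9; 36 = 4·9 + 0 → 9
9 does not divide 52, so a solution does not exist.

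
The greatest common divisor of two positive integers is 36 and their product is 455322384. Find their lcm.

12647844

For any two positive integers, gcd × lcm equals their product. Hence lcm = 455322384 / 36 = 12647844.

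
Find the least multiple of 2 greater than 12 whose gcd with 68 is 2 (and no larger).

14

Multiples of 2 above 12: 2·7, 2·8, … . Need the cofactor coprime to 68/2 = 34.
Checking s = 7, 8, … the first with gcd(s, 34) = 1 is s = 7, giving 14.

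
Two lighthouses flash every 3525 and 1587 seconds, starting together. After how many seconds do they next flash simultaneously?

1864725

gcd first: 3525 = 2·1587 + 351; 1587 = 4·351 + 183; 351 = 1·183 + 168; 183 = 1·168 + 15; 168 = 11·15 + 3; 15 = 5·3 + 0 → gcd = 3
lcm = 3525·1587/gcd = 5594175/3 = 1864725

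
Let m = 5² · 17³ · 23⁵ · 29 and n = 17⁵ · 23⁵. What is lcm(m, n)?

max exponent per prime: 5² · 17⁵ · 23⁵ · 29 = 6625547830639475

6625547830639475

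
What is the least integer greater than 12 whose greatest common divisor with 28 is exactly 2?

18

Multiples of 2 above 12: 2·7, 2·8, … . Need the cofactor coprime to 28/2 = 14.
Checking s = 7, 8, … the first with gcd(s, 14) = 1 is s = 9, giving 18.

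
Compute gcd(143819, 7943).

169

143819 = 13² · 23 · 37
7943 = 13² · 47
Common: 13² = 169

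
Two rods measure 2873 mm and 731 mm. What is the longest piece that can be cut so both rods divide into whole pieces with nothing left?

2873 = 13² · 17
731 = 17 · 43
Common: 17 = 17

17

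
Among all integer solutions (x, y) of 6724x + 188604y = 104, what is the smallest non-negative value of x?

Euclid: 188604 = 28·6724 + 332; 6724 = 20·332 + 84; 332 = 3·84 + 80; 84 = 1·80 + 4; 80 = 20·4 + 0 → gcd = 4; 104 = 4·26.
Back-substitution yields 6724·(2272) + 188604·(-81) = 4, so one solution is x = 2272·26 = 59072, y = -81·26 = -2106.
Solutions in x differ by 188604/4 = 47151; the one in [0, 47151) is 59072 mod 47151 = 11921.

11921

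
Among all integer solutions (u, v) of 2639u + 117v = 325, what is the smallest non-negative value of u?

5

gcd(2639, 117) = 13 (Euclid: 2639 = 22·117 + 65; 117 = 1·65 + 52; 65 = 1·52 + 13; 52 = 4·13 + 0), and 13 | 325.
Extended Euclid: 2639·(2) + 117·(-45) = 13. Scale by 25: u₀ = 50.
General solution u = u₀ + 9t; reducing mod 9 gives u = 5 (and v = -110).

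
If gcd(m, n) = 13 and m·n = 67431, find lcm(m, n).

5187

For any two positive integers, gcd × lcm equals their product. Hence lcm = 67431 / 13 = 5187.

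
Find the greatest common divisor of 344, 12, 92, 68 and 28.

344 = 2³ · 43; 12 = 2² · 3; 92 = 2² · 23; 68 = 2² · 17; 28 = 2² · 7
gcd takes min exponent of each prime: 2² = 4

4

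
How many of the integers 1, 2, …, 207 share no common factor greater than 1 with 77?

162

77 = 7·11. Inclusion–exclusion on these primes:
207 − ⌊207/7⌋ − ⌊207/11⌋ + ⌊207/77⌋ = 162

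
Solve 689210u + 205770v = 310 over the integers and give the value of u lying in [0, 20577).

18422

gcd(689210, 205770) = 10 (Euclid: 689210 = 3·205770 + 71900; 205770 = 2·71900 + 61970; 71900 = 1·61970 + 9930; 61970 = 6·9930 + 2390; 9930 = 4·2390 + 370; 2390 = 6·370 + 170; 370 = 2·170 + 30; 170 = 5·30 + 20; 30 = 1·20 + 10; 20 = 2·10 + 0), and 10 | 310.
Extended Euclid: 689210·(7232) + 205770·(-24223) = 10. Scale by 31: u₀ = 224192.
General solution u = u₀ + 20577t; reducing mod 20577 gives u = 18422 (and v = -61703).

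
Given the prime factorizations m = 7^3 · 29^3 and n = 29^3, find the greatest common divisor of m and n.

24389

min exponent per shared prime: 29^3 = 24389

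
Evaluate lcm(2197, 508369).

1116886693

2197 = 13³; 508369 = 23² · 31²
max exponents: 13³ · 23² · 31² = 1116886693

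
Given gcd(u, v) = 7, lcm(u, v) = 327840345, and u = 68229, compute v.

33635

u·v = gcd·lcm = 7·327840345 = 2294882415, so v = 2294882415/68229 = 33635.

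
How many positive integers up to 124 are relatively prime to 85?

94

85 = 5·17. Inclusion–exclusion on these primes:
124 − ⌊124/5⌋ − ⌊124/17⌋ + ⌊124/85⌋ = 94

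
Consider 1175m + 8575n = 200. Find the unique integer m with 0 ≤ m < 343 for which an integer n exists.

Euclid: 8575 = 7·1175 + 350; 1175 = 3·350 + 125; 350 = 2·125 + 100; 125 = 1·100 + 25; 100 = 4·25 + 0 → gcd = 25; 200 = 25·8.
Back-substitution yields 1175·(73) + 8575·(-10) = 25, so one solution is m = 73·8 = 584, n = -10·8 = -80.
Solutions in m differ by 8575/25 = 343; the one in [0, 343) is 584 mod 343 = 241.

241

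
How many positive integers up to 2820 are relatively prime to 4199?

2322

4199 = 13·17·19. Inclusion–exclusion on these primes:
2820 − ⌊2820/13⌋ − ⌊2820/17⌋ − ⌊2820/19⌋ + ⌊2820/221⌋ + ⌊2820/247⌋ + ⌊2820/323⌋ − ⌊2820/4199⌋ = 2322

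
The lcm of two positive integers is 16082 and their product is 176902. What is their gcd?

11

gcd·lcm = product, so gcd = 176902/16082 = 11.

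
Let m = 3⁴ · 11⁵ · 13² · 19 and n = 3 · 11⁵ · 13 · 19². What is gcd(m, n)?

min exponent per shared prime: 3 · 11⁵ · 13 · 19 = 119338791

119338791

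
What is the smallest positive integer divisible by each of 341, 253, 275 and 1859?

341 = 11 · 31; 253 = 11 · 23; 275 = 5² · 11; 1859 = 11 · 13²
lcm takes max exponent of each prime: 5² · 11 · 13² · 23 · 31 = 33136675

33136675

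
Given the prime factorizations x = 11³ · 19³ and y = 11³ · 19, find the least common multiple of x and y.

max exponent per prime: 11³ · 19³ = 9129329

9129329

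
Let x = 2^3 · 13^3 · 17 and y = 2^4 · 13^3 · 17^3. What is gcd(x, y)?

298792

min exponent per shared prime: 2^3 · 13^3 · 17 = 298792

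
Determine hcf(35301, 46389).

Euclid: 46389 = 1·35301 + 11088; 35301 = 3·11088 + 2037; 11088 = 5·2037 + 903; 2037 = 2·903 + 231; 903 = 3·231 + 210; 231 = 1·210 + 21; 210 = 10·21 + 0. Last nonzero remainder: 21.

21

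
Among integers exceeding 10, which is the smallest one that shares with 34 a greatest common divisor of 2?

12

gcd(a, 34) = 2 forces 2 | a; write a = 2s. Then gcd(2s, 2·17) = 2·gcd(s, 17), so need gcd(s, 17) = 1.
2s > 10 gives s ≥ 6. The least s ≥ 6 coprime to 17 is 6, so a = 2·6 = 12.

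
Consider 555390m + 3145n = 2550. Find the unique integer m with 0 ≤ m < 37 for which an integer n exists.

35

Euclid: 555390 = 176·3145 + 1870; 3145 = 1·1870 + 1275; 1870 = 1·1275 + 595; 1275 = 2·595 + 85; 595 = 7·85 + 0 → gcd = 85; 2550 = 85·30.
Back-substitution yields 555390·(-5) + 3145·(883) = 85, so one solution is m = -5·30 = -150, n = 883·30 = 26490.
Solutions in m differ by 3145/85 = 37; the one in [0, 37) is -150 mod 37 = 35.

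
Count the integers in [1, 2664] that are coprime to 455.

Prime factors of 455: 5, 7, 13. Count integers ≤ 2664 divisible by none of them.
By inclusion–exclusion: 2664 − ⌊2664/5⌋ − ⌊2664/7⌋ − ⌊2664/13⌋ + ⌊2664/35⌋ + ⌊2664/65⌋ + ⌊2664/91⌋ − ⌊2664/455⌋ = 1688.

1688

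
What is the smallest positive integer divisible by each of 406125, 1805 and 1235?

406125 = 3² · 5³ · 19²; 1805 = 5 · 19²; 1235 = 5 · 13 · 19
lcm takes max exponent of each prime: 3² · 5³ · 13 · 19² = 5279625

5279625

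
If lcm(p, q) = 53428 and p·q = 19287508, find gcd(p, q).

From gcd × lcm = pq: gcd = 19287508 / 53428 = 361.

361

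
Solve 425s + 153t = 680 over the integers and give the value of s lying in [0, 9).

Reduce mod 153: 425s ≡ 680 (mod 153). With g = gcd(425, 153) = 17 dividing 680, divide through: 25s ≡ 40 (mod 9).
Since gcd(25, 9) = 1, s ≡ 40·(25)⁻¹ ≡ 7 (mod 9). Smallest non-negative: 7.

7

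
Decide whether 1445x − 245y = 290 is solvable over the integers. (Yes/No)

Yes

gcd(1445, 245): 1445 = 5·245 + 220; 245 = 1·220 + 25; 220 = 8·25 + 20; 25 = 1·20 + 5; 20 = 4·5 + 0 → 5
5 divides 290, so a solution exists.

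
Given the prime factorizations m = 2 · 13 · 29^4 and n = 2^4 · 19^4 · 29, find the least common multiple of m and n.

max exponent per prime: 2^4 · 13 · 19^4 · 29^4 = 19172101977808

19172101977808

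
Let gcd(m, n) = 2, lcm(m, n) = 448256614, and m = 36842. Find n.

24334

Using mn = gcd(m,n)·lcm(m,n) = 2·448256614 = 896513228, we get n = 896513228/36842 = 24334.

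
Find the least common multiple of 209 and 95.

1045

gcd first: 209 = 2·95 + 19; 95 = 5·19 + 0 → gcd = 19
lcm = 209·95/gcd = 19855/19 = 1045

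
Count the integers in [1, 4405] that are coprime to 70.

Prime factors of 70: 2, 5, 7. Count integers ≤ 4405 divisible by none of them.
By inclusion–exclusion: 4405 − ⌊4405/2⌋ − ⌊4405/5⌋ − ⌊4405/7⌋ + ⌊4405/10⌋ + ⌊4405/14⌋ + ⌊4405/35⌋ − ⌊4405/70⌋ = 1510.

1510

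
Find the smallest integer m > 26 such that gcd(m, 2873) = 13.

39

gcd(m, 2873) = 13 forces 13 | m; write m = 13s. Then gcd(13s, 13·221) = 13·gcd(s, 221), so need gcd(s, 221) = 1.
13s > 26 gives s ≥ 3. The least s ≥ 3 coprime to 221 is 3, so m = 13·3 = 39.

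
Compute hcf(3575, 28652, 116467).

gcd(3575, 28652): 28652 = 8·3575 + 52; 3575 = 68·52 + 39; 52 = 1·39 + 13; 39 = 3·13 + 0 → 13
gcd(13, 116467): 116467 = 8959·13 + 0 → 13

13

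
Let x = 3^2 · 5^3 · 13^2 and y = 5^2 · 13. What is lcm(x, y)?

max exponent per prime: 3^2 · 5^3 · 13^2 = 190125

190125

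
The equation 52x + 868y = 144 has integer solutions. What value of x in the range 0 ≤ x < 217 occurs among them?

Reduce mod 868: 52x ≡ 144 (mod 868). With g = gcd(52, 868) = 4 dividing 144, divide through: 13x ≡ 36 (mod 217).
Since gcd(13, 217) = 1, x ≡ 36·(13)⁻¹ ≡ 153 (mod 217). Smallest non-negative: 153.

153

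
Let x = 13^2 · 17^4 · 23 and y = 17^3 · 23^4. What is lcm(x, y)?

max exponent per prime: 13^2 · 17^4 · 23^4 = 3949969427209

3949969427209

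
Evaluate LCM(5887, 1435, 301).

5887 = 7 · 29²; 1435 = 5 · 7 · 41; 301 = 7 · 43
lcm takes max exponent of each prime: 5 · 7 · 29² · 41 · 43 = 51893905

51893905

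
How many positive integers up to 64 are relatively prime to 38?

Prime factors of 38: 2, 19. Count integers ≤ 64 divisible by none of them.
By inclusion–exclusion: 64 − ⌊64/2⌋ − ⌊64/19⌋ + ⌊64/38⌋ = 30.

30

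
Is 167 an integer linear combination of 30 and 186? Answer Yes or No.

No

gcd(30, 186): 186 = 6·30 + 6; 30 = 5·6 + 0 → 6
6 does not divide 167, so a solution does not exist.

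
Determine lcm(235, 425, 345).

235 = 5 · 47; 425 = 5² · 17; 345 = 3 · 5 · 23
lcm takes max exponent of each prime: 3 · 5² · 17 · 23 · 47 = 1378275

1378275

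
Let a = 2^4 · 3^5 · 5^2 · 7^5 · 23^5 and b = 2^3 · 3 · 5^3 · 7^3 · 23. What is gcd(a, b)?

4733400

min exponent per shared prime: 2^3 · 3 · 5^2 · 7^3 · 23 = 4733400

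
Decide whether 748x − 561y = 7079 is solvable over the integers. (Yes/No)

No

By Bézout, 748x − 561y = 7079 has integer solutions iff gcd(748, 561) | 7079.
Euclid: 748 = 1·561 + 187; 561 = 3·187 + 0. gcd = 187; 7079 mod 187 = 160. No.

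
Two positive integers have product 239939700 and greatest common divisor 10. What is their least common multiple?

For any two positive integers, gcd × lcm equals their product. Hence lcm = 239939700 / 10 = 23993970.

23993970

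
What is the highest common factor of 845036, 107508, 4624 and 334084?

1156

gcd(845036, 107508): 845036 = 7·107508 + 92480; 107508 = 1·92480 + 15028; 92480 = 6·15028 + 2312; 15028 = 6·2312 + 1156; 2312 = 2·1156 + 0 → 1156
gcd(1156, 4624): 4624 = 4·1156 + 0 → 1156
gcd(1156, 334084): 334084 = 289·1156 + 0 → 1156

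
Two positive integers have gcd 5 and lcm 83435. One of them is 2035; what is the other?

a·b = gcd·lcm = 5·83435 = 417175, so b = 417175/2035 = 205.

205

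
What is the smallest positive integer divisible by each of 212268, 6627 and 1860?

lcm(212268, 6627) = 212268·6627/gcd = 1406700036/3 = 468900012
lcm(468900012, 1860) = 468900012·1860/gcd = 872154022320/12 = 72679501860

72679501860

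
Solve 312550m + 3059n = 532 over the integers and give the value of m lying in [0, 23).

1

Reduce mod 3059: 312550m ≡ 532 (mod 3059). With g = gcd(312550, 3059) = 133 dividing 532, divide through: 2350m ≡ 4 (mod 23).
Since gcd(2350, 23) = 1, m ≡ 4·(2350)⁻¹ ≡ 1 (mod 23). Smallest non-negative: 1.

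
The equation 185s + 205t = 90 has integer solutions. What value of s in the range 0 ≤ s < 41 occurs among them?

Euclid: 205 = 1·185 + 20; 185 = 9·20 + 5; 20 = 4·5 + 0 → gcd = 5; 90 = 5·18.
Back-substitution yields 185·(10) + 205·(-9) = 5, so one solution is s = 10·18 = 180, t = -9·18 = -162.
Solutions in s differ by 205/5 = 41; the one in [0, 41) is 180 mod 41 = 16.

16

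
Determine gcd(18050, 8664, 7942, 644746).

722

gcd(18050, 8664): 18050 = 2·8664 + 722; 8664 = 12·722 + 0 → 722
gcd(722, 7942): 7942 = 11·722 + 0 → 722
gcd(722, 644746): 644746 = 893·722 + 0 → 722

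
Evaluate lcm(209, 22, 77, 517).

137522

209 = 11 · 19; 22 = 2 · 11; 77 = 7 · 11; 517 = 11 · 47
lcm takes max exponent of each prime: 2 · 7 · 11 · 19 · 47 = 137522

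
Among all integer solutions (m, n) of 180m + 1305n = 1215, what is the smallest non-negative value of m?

14

Euclid: 1305 = 7·180 + 45; 180 = 4·45 + 0 → gcd = 45; 1215 = 45·27.
Back-substitution yields 180·(-7) + 1305·(1) = 45, so one solution is m = -7·27 = -189, n = 1·27 = 27.
Solutions in m differ by 1305/45 = 29; the one in [0, 29) is -189 mod 29 = 14.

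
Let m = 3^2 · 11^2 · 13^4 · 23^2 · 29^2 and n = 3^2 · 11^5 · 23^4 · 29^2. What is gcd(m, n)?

min exponent per shared prime: 3^2 · 11^2 · 23^2 · 29^2 = 484484121

484484121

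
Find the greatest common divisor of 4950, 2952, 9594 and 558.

18

4950 = 2 · 3² · 5² · 11; 2952 = 2³ · 3² · 41; 9594 = 2 · 3² · 13 · 41; 558 = 2 · 3² · 31
gcd takes min exponent of each prime: 2 · 3² = 18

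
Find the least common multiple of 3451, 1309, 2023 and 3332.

18069436

3451 = 7 · 17 · 29; 1309 = 7 · 11 · 17; 2023 = 7 · 17²; 3332 = 2² · 7² · 17
lcm takes max exponent of each prime: 2² · 7² · 11 · 17² · 29 = 18069436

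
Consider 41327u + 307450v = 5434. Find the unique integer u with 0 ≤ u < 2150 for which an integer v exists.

Reduce mod 307450: 41327u ≡ 5434 (mod 307450). With g = gcd(41327, 307450) = 143 dividing 5434, divide through: 289u ≡ 38 (mod 2150).
Since gcd(289, 2150) = 1, u ≡ 38·(289)⁻¹ ≡ 692 (mod 2150). Smallest non-negative: 692.

692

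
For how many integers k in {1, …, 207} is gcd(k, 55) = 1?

55 = 5·11. Inclusion–exclusion on these primes:
207 − ⌊207/5⌋ − ⌊207/11⌋ + ⌊207/55⌋ = 151

151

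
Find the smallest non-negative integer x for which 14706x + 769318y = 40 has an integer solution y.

69315

Euclid: 769318 = 52·14706 + 4606; 14706 = 3·4606 + 888; 4606 = 5·888 + 166; 888 = 5·166 + 58; 166 = 2·58 + 50; 58 = 1·50 + 8; 50 = 6·8 + 2; 8 = 4·2 + 0 → gcd = 2; 40 = 2·20.
Back-substitution yields 14706·(-92699) + 769318·(1772) = 2, so one solution is x = -92699·20 = -1853980, y = 1772·20 = 35440.
Solutions in x differ by 769318/2 = 384659; the one in [0, 384659) is -1853980 mod 384659 = 69315.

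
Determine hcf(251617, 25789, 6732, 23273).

17

gcd(251617, 25789): 251617 = 9·25789 + 19516; 25789 = 1·19516 + 6273; 19516 = 3·6273 + 697; 6273 = 9·697 + 0 → 697
gcd(697, 6732): 6732 = 9·697 + 459; 697 = 1·459 + 238; 459 = 1·238 + 221; 238 = 1·221 + 17; 221 = 13·17 + 0 → 17
gcd(17, 23273): 23273 = 1369·17 + 0 → 17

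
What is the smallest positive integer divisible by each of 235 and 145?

gcd first: 235 = 1·145 + 90; 145 = 1·90 + 55; 90 = 1·55 + 35; 55 = 1·35 + 20; 35 = 1·20 + 15; 20 = 1·15 + 5; 15 = 3·5 + 0 → gcd = 5
lcm = 235·145/gcd = 34075/5 = 6815

6815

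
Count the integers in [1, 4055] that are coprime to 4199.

Prime factors of 4199: 13, 17, 19. Count integers ≤ 4055 divisible by none of them.
By inclusion–exclusion: 4055 − ⌊4055/13⌋ − ⌊4055/17⌋ − ⌊4055/19⌋ + ⌊4055/221⌋ + ⌊4055/247⌋ + ⌊4055/323⌋ − ⌊4055/4199⌋ = 3339.

3339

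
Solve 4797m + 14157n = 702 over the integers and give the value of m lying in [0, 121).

gcd(4797, 14157) = 117 (Euclid: 14157 = 2·4797 + 4563; 4797 = 1·4563 + 234; 4563 = 19·234 + 117; 234 = 2·117 + 0), and 117 | 702.
Extended Euclid: 4797·(-59) + 14157·(20) = 117. Scale by 6: m₀ = -354.
General solution m = m₀ + 121t; reducing mod 121 gives m = 9 (and n = -3).

9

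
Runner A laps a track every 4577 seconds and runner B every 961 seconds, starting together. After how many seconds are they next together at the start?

4398497

gcd first: 4577 = 4·961 + 733; 961 = 1·733 + 228; 733 = 3·228 + 49; 228 = 4·49 + 32; 49 = 1·32 + 17; 32 = 1·17 + 15; 17 = 1·15 + 2; 15 = 7·2 + 1; 2 = 2·1 + 0 → gcd = 1
lcm = 4577·961/gcd = 4398497/1 = 4398497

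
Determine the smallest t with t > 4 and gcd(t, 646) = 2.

gcd(t, 646) = 2 forces 2 | t; write t = 2s. Then gcd(2s, 2·323) = 2·gcd(s, 323), so need gcd(s, 323) = 1.
2s > 4 gives s ≥ 3. The least s ≥ 3 coprime to 323 is 3, so t = 2·3 = 6.

6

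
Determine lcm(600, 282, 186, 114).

16609800

lcm(600, 282) = 600·282/gcd = 169200/6 = 28200
lcm(28200, 186) = 28200·186/gcd = 5245200/6 = 874200
lcm(874200, 114) = 874200·114/gcd = 99658800/6 = 16609800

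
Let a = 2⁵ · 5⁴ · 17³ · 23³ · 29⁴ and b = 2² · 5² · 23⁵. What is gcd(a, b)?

1216700

min exponent per shared prime: 2² · 5² · 23³ = 1216700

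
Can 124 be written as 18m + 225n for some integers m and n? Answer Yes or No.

No

gcd(18, 225): 225 = 12·18 + 9; 18 = 2·9 + 0 → 9
9 does not divide 124, so a solution does not exist.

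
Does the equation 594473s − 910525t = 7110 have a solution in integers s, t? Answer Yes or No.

gcd(594473, 910525): 910525 = 1·594473 + 316052; 594473 = 1·316052 + 278421; 316052 = 1·278421 + 37631; 278421 = 7·37631 + 15004; 37631 = 2·15004 + 7623; 15004 = 1·7623 + 7381; 7623 = 1·7381 + 242; 7381 = 30·242 + 121; 242 = 2·121 + 0 → 121
121 does not divide 7110, so a solution does not exist.

No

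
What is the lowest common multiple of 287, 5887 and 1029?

lcm(287, 5887) = 287·5887/gcd = 1689569/7 = 241367
lcm(241367, 1029) = 241367·1029/gcd = 248366643/7 = 35480949

35480949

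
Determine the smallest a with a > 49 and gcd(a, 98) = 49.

gcd(a, 98) = 49 forces 49 | a; write a = 49s. Then gcd(49s, 49·2) = 49·gcd(s, 2), so need gcd(s, 2) = 1.
49s > 49 gives s ≥ 2. The least s ≥ 2 coprime to 2 is 3, so a = 49·3 = 147.

147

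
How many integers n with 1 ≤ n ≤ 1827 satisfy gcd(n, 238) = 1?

737

Prime factors of 238: 2, 7, 17. Count integers ≤ 1827 divisible by none of them.
By inclusion–exclusion: 1827 − ⌊1827/2⌋ − ⌊1827/7⌋ − ⌊1827/17⌋ + ⌊1827/14⌋ + ⌊1827/34⌋ + ⌊1827/119⌋ − ⌊1827/238⌋ = 737.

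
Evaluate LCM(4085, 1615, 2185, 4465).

lcm(4085, 1615) = 4085·1615/gcd = 6597275/95 = 69445
lcm(69445, 2185) = 69445·2185/gcd = 151737325/95 = 1597235
lcm(1597235, 4465) = 1597235·4465/gcd = 7131654275/95 = 75070045

75070045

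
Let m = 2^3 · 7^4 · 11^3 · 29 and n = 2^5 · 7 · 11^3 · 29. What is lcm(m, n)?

2965638368

max exponent per prime: 2^5 · 7^4 · 11^3 · 29 = 2965638368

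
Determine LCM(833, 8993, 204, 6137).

833 = 7² · 17; 8993 = 17 · 23²; 204 = 2² · 3 · 17; 6137 = 17 · 19²
lcm takes max exponent of each prime: 2² · 3 · 7² · 17 · 19² · 23² = 1908926124

1908926124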